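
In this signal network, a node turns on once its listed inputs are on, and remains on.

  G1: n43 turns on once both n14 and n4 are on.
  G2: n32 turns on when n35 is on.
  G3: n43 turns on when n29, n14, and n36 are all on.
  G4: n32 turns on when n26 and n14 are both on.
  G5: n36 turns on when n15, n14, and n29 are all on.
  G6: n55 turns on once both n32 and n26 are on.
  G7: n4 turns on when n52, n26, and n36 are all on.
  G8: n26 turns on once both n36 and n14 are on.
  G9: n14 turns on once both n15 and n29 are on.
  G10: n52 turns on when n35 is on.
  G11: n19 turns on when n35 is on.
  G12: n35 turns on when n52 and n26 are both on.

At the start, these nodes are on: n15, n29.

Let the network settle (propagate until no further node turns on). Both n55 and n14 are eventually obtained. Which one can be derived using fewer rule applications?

n14

n14: G9: n15 and n29 on → n14 on. [1 rule application]
n55: n15 and n29 are on, so n14 turns on (G9). G5: n15, n14, and n29 on → n36 on. n36 and n14 are on, so n26 turns on (G8). G4: n26 and n14 on → n32 on. n32 and n26 are on, so n55 turns on (G6). [5 rule applications]
n14 needs fewer.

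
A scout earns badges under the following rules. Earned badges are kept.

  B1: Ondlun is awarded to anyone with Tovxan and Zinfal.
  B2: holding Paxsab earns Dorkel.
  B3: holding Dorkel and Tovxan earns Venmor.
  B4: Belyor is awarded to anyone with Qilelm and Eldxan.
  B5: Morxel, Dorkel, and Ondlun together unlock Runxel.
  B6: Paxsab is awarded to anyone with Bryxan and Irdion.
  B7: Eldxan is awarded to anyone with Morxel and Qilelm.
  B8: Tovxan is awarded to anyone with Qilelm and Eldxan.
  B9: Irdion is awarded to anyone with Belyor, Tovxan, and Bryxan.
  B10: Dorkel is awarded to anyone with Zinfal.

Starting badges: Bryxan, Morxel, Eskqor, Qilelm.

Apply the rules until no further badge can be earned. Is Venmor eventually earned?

Yes

With Morxel and Qilelm, Eldxan is earned (B7).
With Qilelm and Eldxan, Tovxan is earned (B8).
With Qilelm and Eldxan, Belyor is earned (B4).
With Belyor, Tovxan, and Bryxan, Irdion is earned (B9).
With Bryxan and Irdion, Paxsab is earned (B6).
With Paxsab, Dorkel is earned (B2).
With Dorkel and Tovxan, Venmor is earned (B3).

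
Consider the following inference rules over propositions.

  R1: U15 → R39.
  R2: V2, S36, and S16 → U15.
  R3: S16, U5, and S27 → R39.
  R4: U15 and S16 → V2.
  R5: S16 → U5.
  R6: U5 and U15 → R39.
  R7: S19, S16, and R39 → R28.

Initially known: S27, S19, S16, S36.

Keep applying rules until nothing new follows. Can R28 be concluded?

Yes

S16 holds, so U5 follows (R5).
S16, U5, and S27 hold, so R39 follows (R3).
From S19, S16, and R39, R7 gives R28.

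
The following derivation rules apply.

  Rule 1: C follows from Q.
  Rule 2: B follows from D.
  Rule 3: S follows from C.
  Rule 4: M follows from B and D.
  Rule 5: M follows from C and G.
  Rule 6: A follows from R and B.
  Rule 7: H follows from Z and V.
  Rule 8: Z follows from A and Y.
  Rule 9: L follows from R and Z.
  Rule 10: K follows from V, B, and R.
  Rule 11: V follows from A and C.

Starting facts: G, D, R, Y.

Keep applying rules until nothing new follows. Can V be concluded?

No

V would need A and C (Rule 11), but C is never established.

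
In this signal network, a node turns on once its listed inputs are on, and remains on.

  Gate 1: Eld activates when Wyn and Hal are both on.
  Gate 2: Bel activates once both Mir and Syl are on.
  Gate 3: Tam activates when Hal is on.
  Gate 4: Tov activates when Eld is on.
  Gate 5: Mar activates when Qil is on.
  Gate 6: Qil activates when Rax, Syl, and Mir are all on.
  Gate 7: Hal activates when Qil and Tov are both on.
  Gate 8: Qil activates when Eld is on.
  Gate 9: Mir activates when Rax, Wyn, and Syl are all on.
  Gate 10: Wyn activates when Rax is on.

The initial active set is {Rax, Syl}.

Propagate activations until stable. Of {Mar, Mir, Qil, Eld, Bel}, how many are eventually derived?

4

Gate 10: Rax on → Wyn on.
Rax, Wyn, and Syl are on, so Mir activates (Gate 9).
Rax, Syl, and Mir are on, so Qil activates (Gate 6).
Gate 2: Mir and Syl on → Bel on.
Qil is on, so Mar activates (Gate 5).
Mar: reached.
Mir: reached.
Qil: reached.
Eld would need Wyn and Hal (Gate 1), but Hal never turns on.
Bel: reached.
Reached: Mar, Mir, Qil, and Bel — 4 of the 5.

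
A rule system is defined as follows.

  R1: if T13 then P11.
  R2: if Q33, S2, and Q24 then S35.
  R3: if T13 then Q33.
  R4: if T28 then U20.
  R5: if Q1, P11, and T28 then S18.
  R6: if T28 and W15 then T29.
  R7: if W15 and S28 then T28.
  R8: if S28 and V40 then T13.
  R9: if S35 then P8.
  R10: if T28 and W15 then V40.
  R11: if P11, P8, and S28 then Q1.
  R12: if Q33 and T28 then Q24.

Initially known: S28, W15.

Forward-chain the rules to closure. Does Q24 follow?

W15 and S28 hold, so T28 follows (R7).
T28 and W15 hold, so V40 follows (R10).
From S28 and V40, R8 gives T13.
T13 holds, so Q33 follows (R3).
From Q33 and T28, R12 gives Q24.

Yes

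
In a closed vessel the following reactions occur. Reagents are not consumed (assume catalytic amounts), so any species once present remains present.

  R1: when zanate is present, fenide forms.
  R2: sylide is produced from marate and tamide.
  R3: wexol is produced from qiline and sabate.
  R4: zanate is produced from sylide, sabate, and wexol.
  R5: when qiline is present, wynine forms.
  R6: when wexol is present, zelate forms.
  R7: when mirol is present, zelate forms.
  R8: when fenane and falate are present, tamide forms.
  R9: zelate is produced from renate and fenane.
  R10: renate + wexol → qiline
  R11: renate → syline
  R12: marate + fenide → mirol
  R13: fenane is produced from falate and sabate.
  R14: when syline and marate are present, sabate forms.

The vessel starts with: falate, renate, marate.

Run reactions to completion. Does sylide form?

renate present → syline forms (R11).
syline and marate present → sabate forms (R14).
falate and sabate present → fenane forms (R13).
fenane and falate present → tamide forms (R8).
marate and tamide present → sylide forms (R2).

Yes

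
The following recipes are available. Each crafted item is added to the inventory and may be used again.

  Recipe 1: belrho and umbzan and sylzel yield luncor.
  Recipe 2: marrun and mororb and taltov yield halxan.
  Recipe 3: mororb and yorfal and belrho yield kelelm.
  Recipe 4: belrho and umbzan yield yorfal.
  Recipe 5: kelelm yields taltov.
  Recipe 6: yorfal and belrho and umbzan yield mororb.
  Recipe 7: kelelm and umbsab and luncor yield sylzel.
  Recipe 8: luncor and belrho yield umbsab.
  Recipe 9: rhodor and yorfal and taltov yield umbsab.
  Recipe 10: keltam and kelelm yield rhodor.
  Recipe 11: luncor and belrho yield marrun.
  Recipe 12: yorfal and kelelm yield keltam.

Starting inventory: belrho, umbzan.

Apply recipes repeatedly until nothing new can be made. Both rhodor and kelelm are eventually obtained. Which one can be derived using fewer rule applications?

kelelm: Using Recipe 4, belrho and umbzan make yorfal. yorfal and belrho and umbzan → mororb (Recipe 6). mororb and yorfal and belrho → kelelm (Recipe 3). [3 rule applications]
rhodor: Using Recipe 4, belrho and umbzan make yorfal. yorfal and belrho and umbzan → mororb (Recipe 6). Using Recipe 3, mororb, yorfal, and belrho make kelelm. Using Recipe 12, yorfal and kelelm make keltam. Using Recipe 10, keltam and kelelm make rhodor. [5 rule applications]
kelelm needs fewer.

kelelm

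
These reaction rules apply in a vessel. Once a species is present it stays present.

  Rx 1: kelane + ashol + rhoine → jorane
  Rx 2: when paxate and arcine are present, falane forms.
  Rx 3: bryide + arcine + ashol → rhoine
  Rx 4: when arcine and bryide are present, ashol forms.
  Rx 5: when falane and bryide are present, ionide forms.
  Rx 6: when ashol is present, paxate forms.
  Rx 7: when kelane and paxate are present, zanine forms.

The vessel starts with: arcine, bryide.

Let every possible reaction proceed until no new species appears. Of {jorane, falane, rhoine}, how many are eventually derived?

2

arcine and bryide present → ashol forms (Rx 4).
bryide, arcine, and ashol present → rhoine forms (Rx 3).
ashol present → paxate forms (Rx 6).
paxate and arcine present → falane forms (Rx 2).
jorane would need kelane, ashol, and rhoine (Rx 1), but kelane never forms.
falane: reached.
rhoine: reached.
Reached: falane and rhoine — 2 of the 3.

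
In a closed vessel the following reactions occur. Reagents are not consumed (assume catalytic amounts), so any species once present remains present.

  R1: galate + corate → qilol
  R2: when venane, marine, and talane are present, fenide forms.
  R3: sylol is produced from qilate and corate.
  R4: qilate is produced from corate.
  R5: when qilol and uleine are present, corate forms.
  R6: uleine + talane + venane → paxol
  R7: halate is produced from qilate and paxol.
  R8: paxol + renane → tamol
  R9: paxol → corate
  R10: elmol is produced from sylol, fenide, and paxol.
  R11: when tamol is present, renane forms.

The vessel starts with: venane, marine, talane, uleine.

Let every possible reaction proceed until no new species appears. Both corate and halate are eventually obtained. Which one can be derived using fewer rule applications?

corate

corate: uleine, talane, and venane present → paxol forms (R6). paxol present → corate forms (R9). [2 rule applications]
halate: uleine, talane, and venane present → paxol forms (R6). paxol present → corate forms (R9). corate present → qilate forms (R4). qilate and paxol present → halate forms (R7). [4 rule applications]
corate needs fewer.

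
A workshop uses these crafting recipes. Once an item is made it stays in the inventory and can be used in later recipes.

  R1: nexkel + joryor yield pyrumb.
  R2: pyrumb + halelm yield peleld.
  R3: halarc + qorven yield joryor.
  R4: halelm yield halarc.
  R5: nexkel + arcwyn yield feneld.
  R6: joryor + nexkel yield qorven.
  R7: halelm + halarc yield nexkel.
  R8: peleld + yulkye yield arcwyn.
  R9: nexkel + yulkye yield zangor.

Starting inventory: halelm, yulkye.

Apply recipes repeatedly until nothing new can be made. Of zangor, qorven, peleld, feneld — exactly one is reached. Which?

zangor

halelm → halarc (R4).
halelm + halarc → nexkel (R7).
nexkel + yulkye → zangor (R9).
qorven would need joryor and nexkel (R6), but joryor is never obtained. feneld would need nexkel and arcwyn (R5), but arcwyn is never obtained. peleld would need pyrumb and halelm (R2), but pyrumb is never obtained.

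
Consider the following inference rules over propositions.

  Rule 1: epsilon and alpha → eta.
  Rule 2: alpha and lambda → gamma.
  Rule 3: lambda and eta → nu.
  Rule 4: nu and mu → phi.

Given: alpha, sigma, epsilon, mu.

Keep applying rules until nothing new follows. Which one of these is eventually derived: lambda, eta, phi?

eta

From epsilon and alpha, Rule 1 gives eta.
phi would need nu and mu (Rule 4), but nu is never established. No rule produces lambda, and it is not given.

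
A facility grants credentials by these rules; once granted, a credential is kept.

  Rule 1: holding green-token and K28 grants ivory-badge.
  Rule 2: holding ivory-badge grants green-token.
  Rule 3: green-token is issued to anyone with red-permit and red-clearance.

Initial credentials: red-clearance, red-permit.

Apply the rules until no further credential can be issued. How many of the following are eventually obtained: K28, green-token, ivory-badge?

1

Holding red-permit and red-clearance grants green-token (Rule 3).
No rule produces K28, and it is not given.
green-token: reached.
ivory-badge would need green-token and K28 (Rule 1), but K28 is never granted.
Reached: green-token — 1 of the 3.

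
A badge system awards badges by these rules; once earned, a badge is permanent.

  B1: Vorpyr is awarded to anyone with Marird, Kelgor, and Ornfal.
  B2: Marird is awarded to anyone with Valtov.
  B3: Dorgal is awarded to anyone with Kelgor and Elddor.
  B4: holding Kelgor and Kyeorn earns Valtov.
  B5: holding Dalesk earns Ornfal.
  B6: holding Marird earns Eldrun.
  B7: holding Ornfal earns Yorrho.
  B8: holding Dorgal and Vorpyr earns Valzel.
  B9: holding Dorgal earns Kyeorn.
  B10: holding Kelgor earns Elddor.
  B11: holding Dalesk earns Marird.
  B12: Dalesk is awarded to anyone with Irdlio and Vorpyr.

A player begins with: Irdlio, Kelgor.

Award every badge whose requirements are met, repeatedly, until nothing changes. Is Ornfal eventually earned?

No

Ornfal would need Dalesk (B5), but Dalesk is never earned.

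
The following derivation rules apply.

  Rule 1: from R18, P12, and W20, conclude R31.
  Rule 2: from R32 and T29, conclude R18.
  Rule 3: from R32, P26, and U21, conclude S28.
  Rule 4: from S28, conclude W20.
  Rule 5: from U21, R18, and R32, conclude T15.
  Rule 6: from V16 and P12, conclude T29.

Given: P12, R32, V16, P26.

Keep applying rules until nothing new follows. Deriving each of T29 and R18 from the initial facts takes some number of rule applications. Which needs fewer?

T29: V16 and P12 hold, so T29 follows (Rule 6). [1 rule application]
R18: V16 and P12 hold, so T29 follows (Rule 6). From R32 and T29, Rule 2 gives R18. [2 rule applications]
T29 needs fewer.

T29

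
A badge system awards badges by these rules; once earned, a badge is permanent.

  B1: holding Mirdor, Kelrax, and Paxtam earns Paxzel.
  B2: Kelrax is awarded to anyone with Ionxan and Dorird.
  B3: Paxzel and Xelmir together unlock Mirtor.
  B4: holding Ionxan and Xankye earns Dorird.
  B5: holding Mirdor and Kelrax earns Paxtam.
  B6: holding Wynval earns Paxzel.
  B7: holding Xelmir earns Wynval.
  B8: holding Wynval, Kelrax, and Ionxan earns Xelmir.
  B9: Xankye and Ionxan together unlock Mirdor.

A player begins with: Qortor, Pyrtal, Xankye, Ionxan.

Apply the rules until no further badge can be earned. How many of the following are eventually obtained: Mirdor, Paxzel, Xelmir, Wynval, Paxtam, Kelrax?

With Xankye and Ionxan, Mirdor is earned (B9).
With Ionxan and Xankye, Dorird is earned (B4).
With Ionxan and Dorird, Kelrax is earned (B2).
With Mirdor and Kelrax, Paxtam is earned (B5).
With Mirdor, Kelrax, and Paxtam, Paxzel is earned (B1).
Mirdor: reached.
Paxzel: reached.
Xelmir would need Wynval, Kelrax, and Ionxan (B8), but Wynval is never earned.
Wynval would need Xelmir (B7), but Xelmir is never earned.
Paxtam: reached.
Kelrax: reached.
Reached: Mirdor, Paxzel, Paxtam, and Kelrax — 4 of the 6.

4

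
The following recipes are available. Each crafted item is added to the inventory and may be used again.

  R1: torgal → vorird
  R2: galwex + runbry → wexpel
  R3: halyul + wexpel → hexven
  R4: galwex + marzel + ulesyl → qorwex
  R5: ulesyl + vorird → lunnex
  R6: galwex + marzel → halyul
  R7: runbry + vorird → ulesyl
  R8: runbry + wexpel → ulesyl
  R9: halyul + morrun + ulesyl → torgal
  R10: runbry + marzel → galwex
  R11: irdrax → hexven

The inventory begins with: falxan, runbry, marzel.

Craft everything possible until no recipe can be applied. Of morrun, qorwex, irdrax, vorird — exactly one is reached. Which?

Using R10, runbry and marzel make galwex.
Using R2, galwex and runbry make wexpel.
Using R8, runbry and wexpel make ulesyl.
Using R4, galwex, marzel, and ulesyl make qorwex.
No rule produces irdrax, and it is not given. vorird would need torgal (R1), but torgal is never obtained. No rule produces morrun, and it is not given.

qorwex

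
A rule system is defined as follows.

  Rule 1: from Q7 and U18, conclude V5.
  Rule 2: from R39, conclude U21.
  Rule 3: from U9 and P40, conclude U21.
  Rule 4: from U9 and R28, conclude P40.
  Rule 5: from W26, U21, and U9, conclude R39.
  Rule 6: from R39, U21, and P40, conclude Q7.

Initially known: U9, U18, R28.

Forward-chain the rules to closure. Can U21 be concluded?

U9 and R28 hold, so P40 follows (Rule 4).
U9 and P40 hold, so U21 follows (Rule 3).

Yes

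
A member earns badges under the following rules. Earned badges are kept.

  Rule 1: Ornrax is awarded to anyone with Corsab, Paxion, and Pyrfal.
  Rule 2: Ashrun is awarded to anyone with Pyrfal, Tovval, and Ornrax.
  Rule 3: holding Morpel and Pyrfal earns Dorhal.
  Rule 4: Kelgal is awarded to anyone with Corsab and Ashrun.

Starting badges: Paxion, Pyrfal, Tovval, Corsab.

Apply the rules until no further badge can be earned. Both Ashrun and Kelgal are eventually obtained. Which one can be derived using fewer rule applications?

Ashrun

Ashrun: With Corsab, Paxion, and Pyrfal, Ornrax is earned (Rule 1). With Pyrfal, Tovval, and Ornrax, Ashrun is earned (Rule 2). [2 rule applications]
Kelgal: With Corsab, Paxion, and Pyrfal, Ornrax is earned (Rule 1). With Pyrfal, Tovval, and Ornrax, Ashrun is earned (Rule 2). With Corsab and Ashrun, Kelgal is earned (Rule 4). [3 rule applications]
Ashrun needs fewer.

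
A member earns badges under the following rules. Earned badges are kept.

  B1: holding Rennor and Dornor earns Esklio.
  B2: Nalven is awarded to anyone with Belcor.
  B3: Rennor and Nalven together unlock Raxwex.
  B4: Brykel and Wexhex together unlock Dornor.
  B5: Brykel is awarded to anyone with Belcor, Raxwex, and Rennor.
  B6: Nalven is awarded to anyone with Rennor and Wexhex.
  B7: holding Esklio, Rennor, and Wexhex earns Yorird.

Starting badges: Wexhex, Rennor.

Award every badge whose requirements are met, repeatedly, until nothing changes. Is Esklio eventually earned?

No

Esklio would need Rennor and Dornor (B1), but Dornor is never earned.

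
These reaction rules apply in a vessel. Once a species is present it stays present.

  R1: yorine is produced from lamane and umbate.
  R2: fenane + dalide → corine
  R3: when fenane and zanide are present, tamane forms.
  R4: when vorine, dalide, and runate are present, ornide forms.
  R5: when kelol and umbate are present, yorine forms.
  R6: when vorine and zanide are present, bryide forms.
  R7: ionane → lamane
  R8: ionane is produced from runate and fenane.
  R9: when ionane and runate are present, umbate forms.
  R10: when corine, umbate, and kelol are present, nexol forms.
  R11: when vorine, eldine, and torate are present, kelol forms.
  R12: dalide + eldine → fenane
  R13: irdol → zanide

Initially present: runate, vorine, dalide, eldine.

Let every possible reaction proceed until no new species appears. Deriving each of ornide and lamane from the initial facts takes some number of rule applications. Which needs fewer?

ornide: vorine, dalide, and runate present → ornide forms (R4). [1 rule application]
lamane: dalide and eldine present → fenane forms (R12). runate and fenane present → ionane forms (R8). ionane present → lamane forms (R7). [3 rule applications]
ornide needs fewer.

ornide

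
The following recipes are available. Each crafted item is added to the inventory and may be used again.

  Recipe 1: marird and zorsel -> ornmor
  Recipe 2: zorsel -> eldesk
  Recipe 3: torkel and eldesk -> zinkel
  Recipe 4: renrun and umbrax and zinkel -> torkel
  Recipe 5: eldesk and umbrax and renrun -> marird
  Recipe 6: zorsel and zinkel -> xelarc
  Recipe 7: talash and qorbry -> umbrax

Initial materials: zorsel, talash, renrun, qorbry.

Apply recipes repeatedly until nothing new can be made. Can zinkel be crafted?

zinkel would need torkel and eldesk (Recipe 3), but torkel is never obtained.

No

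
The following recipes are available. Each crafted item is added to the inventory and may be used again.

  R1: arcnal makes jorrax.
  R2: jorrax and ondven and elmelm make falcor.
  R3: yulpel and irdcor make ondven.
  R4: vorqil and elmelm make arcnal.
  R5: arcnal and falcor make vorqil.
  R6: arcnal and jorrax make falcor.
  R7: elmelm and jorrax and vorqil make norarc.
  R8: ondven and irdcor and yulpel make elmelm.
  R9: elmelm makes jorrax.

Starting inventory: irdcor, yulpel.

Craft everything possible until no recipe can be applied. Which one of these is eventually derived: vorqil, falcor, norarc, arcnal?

Using R3, yulpel and irdcor make ondven.
Using R8, ondven, irdcor, and yulpel make elmelm.
Using R9, elmelm makes jorrax.
jorrax and ondven and elmelm → falcor (R2).
arcnal would need vorqil and elmelm (R4), but vorqil is never obtained. norarc would need elmelm, jorrax, and vorqil (R7), but vorqil is never obtained. vorqil would need arcnal and falcor (R5), but arcnal is never obtained.

falcor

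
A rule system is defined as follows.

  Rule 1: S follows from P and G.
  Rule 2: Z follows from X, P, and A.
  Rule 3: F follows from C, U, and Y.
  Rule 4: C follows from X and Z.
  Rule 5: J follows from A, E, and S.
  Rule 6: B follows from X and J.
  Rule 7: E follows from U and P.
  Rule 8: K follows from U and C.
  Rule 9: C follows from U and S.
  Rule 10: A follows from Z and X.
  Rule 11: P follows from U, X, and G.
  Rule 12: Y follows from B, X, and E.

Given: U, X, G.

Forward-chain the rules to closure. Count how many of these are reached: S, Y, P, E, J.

3

U, X, and G hold, so P follows (Rule 11).
P and G hold, so S follows (Rule 1).
U and P hold, so E follows (Rule 7).
S: reached.
Y would need B, X, and E (Rule 12), but B is never established.
P: reached.
E: reached.
J would need A, E, and S (Rule 5), but A is never established.
Reached: S, P, and E — 3 of the 5.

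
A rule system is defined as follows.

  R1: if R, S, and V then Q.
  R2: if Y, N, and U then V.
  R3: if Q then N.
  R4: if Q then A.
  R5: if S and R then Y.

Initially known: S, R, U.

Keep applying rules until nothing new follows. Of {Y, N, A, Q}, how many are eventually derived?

S and R hold, so Y follows (R5).
Y: reached.
N would need Q (R3), but Q is never established.
A would need Q (R4), but Q is never established.
Q would need R, S, and V (R1), but V is never established.
Reached: Y — 1 of the 4.

1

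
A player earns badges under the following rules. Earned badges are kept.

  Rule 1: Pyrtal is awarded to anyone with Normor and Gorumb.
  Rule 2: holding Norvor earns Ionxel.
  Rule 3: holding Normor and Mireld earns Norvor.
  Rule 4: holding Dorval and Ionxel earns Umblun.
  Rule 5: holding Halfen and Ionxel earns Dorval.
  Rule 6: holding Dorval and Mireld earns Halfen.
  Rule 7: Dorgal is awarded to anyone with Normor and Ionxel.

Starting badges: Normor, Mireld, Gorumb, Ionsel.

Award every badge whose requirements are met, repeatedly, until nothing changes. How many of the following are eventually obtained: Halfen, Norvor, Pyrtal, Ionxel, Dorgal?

With Normor and Mireld, Norvor is earned (Rule 3).
With Normor and Gorumb, Pyrtal is earned (Rule 1).
With Norvor, Ionxel is earned (Rule 2).
With Normor and Ionxel, Dorgal is earned (Rule 7).
Halfen would need Dorval and Mireld (Rule 6), but Dorval is never earned.
Norvor: reached.
Pyrtal: reached.
Ionxel: reached.
Dorgal: reached.
Reached: Norvor, Pyrtal, Ionxel, and Dorgal — 4 of the 5.

4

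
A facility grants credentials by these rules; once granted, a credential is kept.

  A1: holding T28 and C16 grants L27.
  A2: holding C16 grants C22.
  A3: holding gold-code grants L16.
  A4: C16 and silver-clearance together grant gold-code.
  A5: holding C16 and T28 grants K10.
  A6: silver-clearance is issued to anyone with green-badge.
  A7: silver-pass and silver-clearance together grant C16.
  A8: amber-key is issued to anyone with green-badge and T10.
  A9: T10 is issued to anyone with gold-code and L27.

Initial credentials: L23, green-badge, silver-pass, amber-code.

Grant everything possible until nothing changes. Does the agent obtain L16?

Yes

Holding green-badge grants silver-clearance (A6).
Holding silver-pass and silver-clearance grants C16 (A7).
Holding C16 and silver-clearance grants gold-code (A4).
Holding gold-code grants L16 (A3).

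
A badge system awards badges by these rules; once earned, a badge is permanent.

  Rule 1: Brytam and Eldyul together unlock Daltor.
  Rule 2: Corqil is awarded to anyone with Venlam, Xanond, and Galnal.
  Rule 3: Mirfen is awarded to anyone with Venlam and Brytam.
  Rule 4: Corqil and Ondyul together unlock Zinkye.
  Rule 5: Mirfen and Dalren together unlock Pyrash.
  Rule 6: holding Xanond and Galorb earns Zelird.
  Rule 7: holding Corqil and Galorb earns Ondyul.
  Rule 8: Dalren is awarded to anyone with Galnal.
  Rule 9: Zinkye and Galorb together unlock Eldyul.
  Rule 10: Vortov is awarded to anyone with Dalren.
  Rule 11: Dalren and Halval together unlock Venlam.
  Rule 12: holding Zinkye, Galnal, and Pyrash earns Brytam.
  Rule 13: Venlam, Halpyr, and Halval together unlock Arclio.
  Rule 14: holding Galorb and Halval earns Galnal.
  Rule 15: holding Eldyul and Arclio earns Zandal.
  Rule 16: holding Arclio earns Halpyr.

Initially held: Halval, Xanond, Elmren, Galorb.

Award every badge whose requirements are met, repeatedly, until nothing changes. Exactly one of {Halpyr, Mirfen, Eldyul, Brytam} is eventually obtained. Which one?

Eldyul

With Galorb and Halval, Galnal is earned (Rule 14).
With Galnal, Dalren is earned (Rule 8).
With Dalren and Halval, Venlam is earned (Rule 11).
With Venlam, Xanond, and Galnal, Corqil is earned (Rule 2).
With Corqil and Galorb, Ondyul is earned (Rule 7).
With Corqil and Ondyul, Zinkye is earned (Rule 4).
With Zinkye and Galorb, Eldyul is earned (Rule 9).
Halpyr would need Arclio (Rule 16), but Arclio is never earned. Mirfen would need Venlam and Brytam (Rule 3), but Brytam is never earned. Brytam would need Zinkye, Galnal, and Pyrash (Rule 12), but Pyrash is never earned.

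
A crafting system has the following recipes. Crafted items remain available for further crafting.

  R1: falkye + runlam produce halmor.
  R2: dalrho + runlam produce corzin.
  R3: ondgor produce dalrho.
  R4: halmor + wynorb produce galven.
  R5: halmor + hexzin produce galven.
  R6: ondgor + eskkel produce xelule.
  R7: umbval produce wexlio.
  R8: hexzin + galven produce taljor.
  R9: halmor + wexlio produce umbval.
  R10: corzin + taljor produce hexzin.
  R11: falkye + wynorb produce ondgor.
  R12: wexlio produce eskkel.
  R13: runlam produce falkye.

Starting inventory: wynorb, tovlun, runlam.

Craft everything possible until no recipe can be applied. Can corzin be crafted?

runlam → falkye (R13).
falkye + wynorb → ondgor (R11).
Using R3, ondgor makes dalrho.
Using R2, dalrho and runlam make corzin.

Yes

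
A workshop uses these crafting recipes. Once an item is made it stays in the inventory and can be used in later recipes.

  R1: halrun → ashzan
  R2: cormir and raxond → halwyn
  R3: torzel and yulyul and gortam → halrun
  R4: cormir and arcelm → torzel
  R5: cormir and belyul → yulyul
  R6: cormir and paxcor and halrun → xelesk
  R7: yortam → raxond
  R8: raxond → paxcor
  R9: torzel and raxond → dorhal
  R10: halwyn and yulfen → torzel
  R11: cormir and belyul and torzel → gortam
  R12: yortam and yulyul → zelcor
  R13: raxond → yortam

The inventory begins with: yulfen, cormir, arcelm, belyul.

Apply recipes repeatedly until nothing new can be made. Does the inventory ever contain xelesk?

xelesk would need cormir, paxcor, and halrun (R6), but paxcor is never obtained.

No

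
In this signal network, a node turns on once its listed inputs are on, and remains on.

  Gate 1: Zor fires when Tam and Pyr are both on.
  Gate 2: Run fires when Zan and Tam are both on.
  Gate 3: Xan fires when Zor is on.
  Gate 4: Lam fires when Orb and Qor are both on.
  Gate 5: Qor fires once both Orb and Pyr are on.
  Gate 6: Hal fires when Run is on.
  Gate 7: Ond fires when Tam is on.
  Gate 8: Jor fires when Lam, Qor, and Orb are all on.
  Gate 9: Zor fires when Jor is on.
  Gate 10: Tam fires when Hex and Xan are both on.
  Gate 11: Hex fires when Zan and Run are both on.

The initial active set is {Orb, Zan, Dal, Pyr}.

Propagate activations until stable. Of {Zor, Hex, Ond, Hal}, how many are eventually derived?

1

Orb and Pyr are on, so Qor fires (Gate 5).
Gate 4: Orb and Qor on → Lam on.
Gate 8: Lam, Qor, and Orb on → Jor on.
Jor is on, so Zor fires (Gate 9).
Zor: reached.
Hex would need Zan and Run (Gate 11), but Run never turns on.
Ond would need Tam (Gate 7), but Tam never turns on.
Hal would need Run (Gate 6), but Run never turns on.
Reached: Zor — 1 of the 4.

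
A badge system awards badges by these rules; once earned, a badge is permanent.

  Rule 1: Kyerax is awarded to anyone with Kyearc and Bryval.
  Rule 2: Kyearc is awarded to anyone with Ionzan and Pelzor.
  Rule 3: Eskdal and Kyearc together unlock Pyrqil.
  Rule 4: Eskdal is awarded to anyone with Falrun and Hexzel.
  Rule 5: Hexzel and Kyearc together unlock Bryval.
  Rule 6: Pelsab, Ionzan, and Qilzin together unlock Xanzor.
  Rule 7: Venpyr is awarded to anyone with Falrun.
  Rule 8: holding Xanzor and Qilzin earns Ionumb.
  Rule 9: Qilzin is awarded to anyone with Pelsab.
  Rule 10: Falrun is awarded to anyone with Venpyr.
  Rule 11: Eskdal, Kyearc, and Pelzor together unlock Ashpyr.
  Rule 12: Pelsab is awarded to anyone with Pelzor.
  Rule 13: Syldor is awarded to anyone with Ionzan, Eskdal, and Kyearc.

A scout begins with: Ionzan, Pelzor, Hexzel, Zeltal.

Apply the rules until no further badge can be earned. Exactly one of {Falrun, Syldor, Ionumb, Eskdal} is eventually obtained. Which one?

Ionumb

With Pelzor, Pelsab is earned (Rule 12).
With Pelsab, Qilzin is earned (Rule 9).
With Pelsab, Ionzan, and Qilzin, Xanzor is earned (Rule 6).
With Xanzor and Qilzin, Ionumb is earned (Rule 8).
Eskdal would need Falrun and Hexzel (Rule 4), but Falrun is never earned. Falrun would need Venpyr (Rule 10), but Venpyr is never earned. Syldor would need Ionzan, Eskdal, and Kyearc (Rule 13), but Eskdal is never earned.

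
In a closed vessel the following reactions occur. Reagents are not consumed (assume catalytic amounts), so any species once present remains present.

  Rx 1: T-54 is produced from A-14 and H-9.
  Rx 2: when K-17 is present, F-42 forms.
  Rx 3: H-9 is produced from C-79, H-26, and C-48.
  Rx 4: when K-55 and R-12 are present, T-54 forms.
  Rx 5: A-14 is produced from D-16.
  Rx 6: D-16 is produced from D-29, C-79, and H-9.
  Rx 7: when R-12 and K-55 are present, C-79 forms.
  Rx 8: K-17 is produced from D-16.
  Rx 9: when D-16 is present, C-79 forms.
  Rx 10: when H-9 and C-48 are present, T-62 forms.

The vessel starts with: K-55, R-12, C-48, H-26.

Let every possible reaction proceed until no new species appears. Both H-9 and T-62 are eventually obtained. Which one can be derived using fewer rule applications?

H-9

H-9: R-12 and K-55 present → C-79 forms (Rx 7). C-79, H-26, and C-48 present → H-9 forms (Rx 3). [2 rule applications]
T-62: R-12 and K-55 present → C-79 forms (Rx 7). C-79, H-26, and C-48 present → H-9 forms (Rx 3). H-9 and C-48 present → T-62 forms (Rx 10). [3 rule applications]
H-9 needs fewer.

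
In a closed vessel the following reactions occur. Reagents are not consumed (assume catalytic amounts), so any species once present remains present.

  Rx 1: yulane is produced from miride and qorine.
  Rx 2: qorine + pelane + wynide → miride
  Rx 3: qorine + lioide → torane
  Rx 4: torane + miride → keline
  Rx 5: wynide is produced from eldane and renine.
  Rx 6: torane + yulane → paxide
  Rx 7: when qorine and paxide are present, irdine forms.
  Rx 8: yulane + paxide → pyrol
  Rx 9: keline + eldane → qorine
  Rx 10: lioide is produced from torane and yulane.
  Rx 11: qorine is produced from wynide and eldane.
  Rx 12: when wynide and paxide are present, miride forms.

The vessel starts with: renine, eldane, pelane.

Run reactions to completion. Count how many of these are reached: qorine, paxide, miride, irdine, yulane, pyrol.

eldane and renine present → wynide forms (Rx 5).
wynide and eldane present → qorine forms (Rx 11).
qorine, pelane, and wynide present → miride forms (Rx 2).
miride and qorine present → yulane forms (Rx 1).
qorine: reached.
paxide would need torane and yulane (Rx 6), but torane never forms.
miride: reached.
irdine would need qorine and paxide (Rx 7), but paxide never forms.
yulane: reached.
pyrol would need yulane and paxide (Rx 8), but paxide never forms.
Reached: qorine, miride, and yulane — 3 of the 6.

3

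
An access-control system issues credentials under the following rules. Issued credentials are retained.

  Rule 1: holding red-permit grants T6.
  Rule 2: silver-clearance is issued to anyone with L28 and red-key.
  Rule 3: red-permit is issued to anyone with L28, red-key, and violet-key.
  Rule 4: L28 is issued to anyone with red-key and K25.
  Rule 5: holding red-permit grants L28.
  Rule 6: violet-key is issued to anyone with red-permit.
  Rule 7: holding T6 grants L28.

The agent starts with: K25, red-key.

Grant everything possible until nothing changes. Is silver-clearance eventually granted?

Holding red-key and K25 grants L28 (Rule 4).
Holding L28 and red-key grants silver-clearance (Rule 2).

Yes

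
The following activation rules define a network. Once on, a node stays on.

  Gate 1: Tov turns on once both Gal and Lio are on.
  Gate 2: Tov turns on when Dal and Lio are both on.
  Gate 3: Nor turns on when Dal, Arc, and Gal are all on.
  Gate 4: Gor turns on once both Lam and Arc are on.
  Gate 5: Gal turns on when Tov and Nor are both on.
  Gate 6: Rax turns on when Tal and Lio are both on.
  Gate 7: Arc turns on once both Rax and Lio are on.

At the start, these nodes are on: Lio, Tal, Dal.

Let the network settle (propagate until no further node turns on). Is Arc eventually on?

Yes

Tal and Lio are on, so Rax turns on (Gate 6).
Rax and Lio are on, so Arc turns on (Gate 7).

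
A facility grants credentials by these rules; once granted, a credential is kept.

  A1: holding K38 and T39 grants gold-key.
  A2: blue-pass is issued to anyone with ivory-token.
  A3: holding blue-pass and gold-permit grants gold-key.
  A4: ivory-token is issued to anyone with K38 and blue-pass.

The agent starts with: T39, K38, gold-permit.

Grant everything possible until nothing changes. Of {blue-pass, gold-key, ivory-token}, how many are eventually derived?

Holding K38 and T39 grants gold-key (A1).
blue-pass would need ivory-token (A2), but ivory-token is never granted.
gold-key: reached.
ivory-token would need K38 and blue-pass (A4), but blue-pass is never granted.
Reached: gold-key — 1 of the 3.

1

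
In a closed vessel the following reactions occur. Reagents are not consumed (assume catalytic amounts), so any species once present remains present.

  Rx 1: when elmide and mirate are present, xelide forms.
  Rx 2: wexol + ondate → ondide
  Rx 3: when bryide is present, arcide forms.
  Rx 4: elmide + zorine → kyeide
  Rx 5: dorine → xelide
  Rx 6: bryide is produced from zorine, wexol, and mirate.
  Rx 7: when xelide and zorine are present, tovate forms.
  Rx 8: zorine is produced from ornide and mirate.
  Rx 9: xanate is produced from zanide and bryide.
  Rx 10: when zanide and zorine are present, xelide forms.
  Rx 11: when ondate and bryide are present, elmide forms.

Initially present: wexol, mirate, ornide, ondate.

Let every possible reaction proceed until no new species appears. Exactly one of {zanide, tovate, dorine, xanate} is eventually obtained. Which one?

ornide and mirate present → zorine forms (Rx 8).
zorine, wexol, and mirate present → bryide forms (Rx 6).
ondate and bryide present → elmide forms (Rx 11).
elmide and mirate present → xelide forms (Rx 1).
xelide and zorine present → tovate forms (Rx 7).
No rule produces dorine, and it is not given. No rule produces zanide, and it is not given. xanate would need zanide and bryide (Rx 9), but zanide never forms.

tovate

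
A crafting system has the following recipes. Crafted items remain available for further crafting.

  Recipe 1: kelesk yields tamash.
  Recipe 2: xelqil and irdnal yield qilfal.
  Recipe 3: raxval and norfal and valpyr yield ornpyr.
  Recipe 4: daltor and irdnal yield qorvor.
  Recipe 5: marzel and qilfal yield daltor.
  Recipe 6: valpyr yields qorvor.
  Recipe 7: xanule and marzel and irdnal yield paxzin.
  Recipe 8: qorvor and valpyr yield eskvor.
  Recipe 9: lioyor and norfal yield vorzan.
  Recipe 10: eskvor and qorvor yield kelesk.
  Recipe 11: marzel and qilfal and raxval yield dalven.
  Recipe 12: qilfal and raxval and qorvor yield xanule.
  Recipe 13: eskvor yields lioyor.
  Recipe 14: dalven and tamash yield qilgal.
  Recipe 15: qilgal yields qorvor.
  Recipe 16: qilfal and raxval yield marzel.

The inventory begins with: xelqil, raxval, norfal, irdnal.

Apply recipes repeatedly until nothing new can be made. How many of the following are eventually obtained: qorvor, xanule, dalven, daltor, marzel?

Using Recipe 2, xelqil and irdnal make qilfal.
Using Recipe 16, qilfal and raxval make marzel.
Using Recipe 11, marzel, qilfal, and raxval make dalven.
Using Recipe 5, marzel and qilfal make daltor.
Using Recipe 4, daltor and irdnal make qorvor.
qilfal and raxval and qorvor → xanule (Recipe 12).
qorvor: reached.
xanule: reached.
dalven: reached.
daltor: reached.
marzel: reached.
All 5 are reached.

5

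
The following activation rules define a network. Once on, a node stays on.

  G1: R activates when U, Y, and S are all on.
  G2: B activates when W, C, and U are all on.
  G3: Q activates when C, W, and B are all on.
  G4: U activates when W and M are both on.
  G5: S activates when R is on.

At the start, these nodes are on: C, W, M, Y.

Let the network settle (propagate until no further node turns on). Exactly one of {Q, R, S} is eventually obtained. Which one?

G4: W and M on → U on.
G2: W, C, and U on → B on.
C, W, and B are on, so Q activates (G3).
R would need U, Y, and S (G1), but S never turns on. S would need R (G5), but R never turns on.

Q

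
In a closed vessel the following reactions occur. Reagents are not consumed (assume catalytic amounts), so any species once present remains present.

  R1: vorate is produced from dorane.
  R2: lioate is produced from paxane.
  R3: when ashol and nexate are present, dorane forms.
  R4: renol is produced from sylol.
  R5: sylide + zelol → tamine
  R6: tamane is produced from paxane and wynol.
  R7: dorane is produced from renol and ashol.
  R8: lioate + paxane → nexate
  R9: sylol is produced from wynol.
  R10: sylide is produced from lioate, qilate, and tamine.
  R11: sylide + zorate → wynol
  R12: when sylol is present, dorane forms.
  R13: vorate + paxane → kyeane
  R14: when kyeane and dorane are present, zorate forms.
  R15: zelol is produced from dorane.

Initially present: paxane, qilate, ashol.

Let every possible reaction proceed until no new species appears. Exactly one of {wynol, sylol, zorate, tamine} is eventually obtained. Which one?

paxane present → lioate forms (R2).
lioate and paxane present → nexate forms (R8).
ashol and nexate present → dorane forms (R3).
dorane present → vorate forms (R1).
vorate and paxane present → kyeane forms (R13).
kyeane and dorane present → zorate forms (R14).
tamine would need sylide and zelol (R5), but sylide never forms. sylol would need wynol (R9), but wynol never forms. wynol would need sylide and zorate (R11), but sylide never forms.

zorate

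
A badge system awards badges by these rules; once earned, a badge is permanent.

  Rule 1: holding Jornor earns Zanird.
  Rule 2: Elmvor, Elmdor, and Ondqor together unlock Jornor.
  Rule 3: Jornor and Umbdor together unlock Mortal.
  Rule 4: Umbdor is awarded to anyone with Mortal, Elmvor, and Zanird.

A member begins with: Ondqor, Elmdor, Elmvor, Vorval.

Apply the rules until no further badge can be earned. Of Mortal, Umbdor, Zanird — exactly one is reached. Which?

Zanird

With Elmvor, Elmdor, and Ondqor, Jornor is earned (Rule 2).
With Jornor, Zanird is earned (Rule 1).
Mortal would need Jornor and Umbdor (Rule 3), but Umbdor is never earned. Umbdor would need Mortal, Elmvor, and Zanird (Rule 4), but Mortal is never earned.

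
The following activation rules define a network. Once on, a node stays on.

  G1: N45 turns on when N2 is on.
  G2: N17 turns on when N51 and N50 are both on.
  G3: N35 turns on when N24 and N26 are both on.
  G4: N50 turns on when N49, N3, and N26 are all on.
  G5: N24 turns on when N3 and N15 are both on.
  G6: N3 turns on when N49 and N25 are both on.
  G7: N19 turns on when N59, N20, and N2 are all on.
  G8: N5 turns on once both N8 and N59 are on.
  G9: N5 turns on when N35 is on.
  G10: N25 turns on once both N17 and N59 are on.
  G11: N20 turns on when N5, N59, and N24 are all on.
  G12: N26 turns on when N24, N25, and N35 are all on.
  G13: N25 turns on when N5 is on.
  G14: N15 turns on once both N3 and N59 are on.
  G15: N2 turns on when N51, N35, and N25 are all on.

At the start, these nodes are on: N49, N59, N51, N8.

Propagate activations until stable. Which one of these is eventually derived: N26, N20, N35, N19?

G8: N8 and N59 on → N5 on.
G13: N5 on → N25 on.
G6: N49 and N25 on → N3 on.
N3 and N59 are on, so N15 turns on (G14).
N3 and N15 are on, so N24 turns on (G5).
G11: N5, N59, and N24 on → N20 on.
N35 would need N24 and N26 (G3), but N26 never turns on. N19 would need N59, N20, and N2 (G7), but N2 never turns on. N26 would need N24, N25, and N35 (G12), but N35 never turns on.

N20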